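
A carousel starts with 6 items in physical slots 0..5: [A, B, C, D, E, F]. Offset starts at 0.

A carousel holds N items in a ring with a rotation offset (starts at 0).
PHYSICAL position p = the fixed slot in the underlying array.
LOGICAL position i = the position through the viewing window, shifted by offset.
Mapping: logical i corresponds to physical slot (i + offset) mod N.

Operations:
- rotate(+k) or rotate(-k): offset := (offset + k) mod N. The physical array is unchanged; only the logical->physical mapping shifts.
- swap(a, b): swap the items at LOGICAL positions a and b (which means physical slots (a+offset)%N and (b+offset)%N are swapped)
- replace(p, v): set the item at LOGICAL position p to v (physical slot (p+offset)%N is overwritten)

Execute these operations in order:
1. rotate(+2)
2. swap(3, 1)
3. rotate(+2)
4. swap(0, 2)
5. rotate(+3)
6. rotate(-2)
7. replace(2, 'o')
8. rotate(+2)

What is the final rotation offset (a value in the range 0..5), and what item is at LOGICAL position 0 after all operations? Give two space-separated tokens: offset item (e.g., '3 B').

Answer: 1 o

Derivation:
After op 1 (rotate(+2)): offset=2, physical=[A,B,C,D,E,F], logical=[C,D,E,F,A,B]
After op 2 (swap(3, 1)): offset=2, physical=[A,B,C,F,E,D], logical=[C,F,E,D,A,B]
After op 3 (rotate(+2)): offset=4, physical=[A,B,C,F,E,D], logical=[E,D,A,B,C,F]
After op 4 (swap(0, 2)): offset=4, physical=[E,B,C,F,A,D], logical=[A,D,E,B,C,F]
After op 5 (rotate(+3)): offset=1, physical=[E,B,C,F,A,D], logical=[B,C,F,A,D,E]
After op 6 (rotate(-2)): offset=5, physical=[E,B,C,F,A,D], logical=[D,E,B,C,F,A]
After op 7 (replace(2, 'o')): offset=5, physical=[E,o,C,F,A,D], logical=[D,E,o,C,F,A]
After op 8 (rotate(+2)): offset=1, physical=[E,o,C,F,A,D], logical=[o,C,F,A,D,E]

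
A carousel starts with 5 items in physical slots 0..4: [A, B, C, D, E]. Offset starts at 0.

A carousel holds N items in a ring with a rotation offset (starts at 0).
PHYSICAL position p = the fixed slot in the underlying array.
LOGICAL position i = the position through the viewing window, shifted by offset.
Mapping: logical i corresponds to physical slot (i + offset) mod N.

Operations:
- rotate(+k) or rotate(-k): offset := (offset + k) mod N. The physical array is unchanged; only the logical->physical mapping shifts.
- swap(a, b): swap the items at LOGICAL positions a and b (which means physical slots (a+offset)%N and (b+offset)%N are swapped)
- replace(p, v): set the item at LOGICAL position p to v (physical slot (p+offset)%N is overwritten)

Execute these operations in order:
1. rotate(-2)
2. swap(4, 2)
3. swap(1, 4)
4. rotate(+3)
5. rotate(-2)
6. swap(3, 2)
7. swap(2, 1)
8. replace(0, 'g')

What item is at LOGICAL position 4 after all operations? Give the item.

Answer: D

Derivation:
After op 1 (rotate(-2)): offset=3, physical=[A,B,C,D,E], logical=[D,E,A,B,C]
After op 2 (swap(4, 2)): offset=3, physical=[C,B,A,D,E], logical=[D,E,C,B,A]
After op 3 (swap(1, 4)): offset=3, physical=[C,B,E,D,A], logical=[D,A,C,B,E]
After op 4 (rotate(+3)): offset=1, physical=[C,B,E,D,A], logical=[B,E,D,A,C]
After op 5 (rotate(-2)): offset=4, physical=[C,B,E,D,A], logical=[A,C,B,E,D]
After op 6 (swap(3, 2)): offset=4, physical=[C,E,B,D,A], logical=[A,C,E,B,D]
After op 7 (swap(2, 1)): offset=4, physical=[E,C,B,D,A], logical=[A,E,C,B,D]
After op 8 (replace(0, 'g')): offset=4, physical=[E,C,B,D,g], logical=[g,E,C,B,D]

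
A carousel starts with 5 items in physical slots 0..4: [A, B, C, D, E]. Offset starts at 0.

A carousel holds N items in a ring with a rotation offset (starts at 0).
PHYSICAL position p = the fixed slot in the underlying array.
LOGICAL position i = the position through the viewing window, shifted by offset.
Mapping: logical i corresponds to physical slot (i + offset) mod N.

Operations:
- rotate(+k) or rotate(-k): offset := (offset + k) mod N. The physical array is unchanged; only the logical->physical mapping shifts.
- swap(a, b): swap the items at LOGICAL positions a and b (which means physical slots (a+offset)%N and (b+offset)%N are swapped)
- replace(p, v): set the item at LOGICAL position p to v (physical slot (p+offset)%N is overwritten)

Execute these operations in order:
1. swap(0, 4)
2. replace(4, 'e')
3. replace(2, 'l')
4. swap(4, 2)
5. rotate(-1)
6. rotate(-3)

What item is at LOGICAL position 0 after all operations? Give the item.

Answer: B

Derivation:
After op 1 (swap(0, 4)): offset=0, physical=[E,B,C,D,A], logical=[E,B,C,D,A]
After op 2 (replace(4, 'e')): offset=0, physical=[E,B,C,D,e], logical=[E,B,C,D,e]
After op 3 (replace(2, 'l')): offset=0, physical=[E,B,l,D,e], logical=[E,B,l,D,e]
After op 4 (swap(4, 2)): offset=0, physical=[E,B,e,D,l], logical=[E,B,e,D,l]
After op 5 (rotate(-1)): offset=4, physical=[E,B,e,D,l], logical=[l,E,B,e,D]
After op 6 (rotate(-3)): offset=1, physical=[E,B,e,D,l], logical=[B,e,D,l,E]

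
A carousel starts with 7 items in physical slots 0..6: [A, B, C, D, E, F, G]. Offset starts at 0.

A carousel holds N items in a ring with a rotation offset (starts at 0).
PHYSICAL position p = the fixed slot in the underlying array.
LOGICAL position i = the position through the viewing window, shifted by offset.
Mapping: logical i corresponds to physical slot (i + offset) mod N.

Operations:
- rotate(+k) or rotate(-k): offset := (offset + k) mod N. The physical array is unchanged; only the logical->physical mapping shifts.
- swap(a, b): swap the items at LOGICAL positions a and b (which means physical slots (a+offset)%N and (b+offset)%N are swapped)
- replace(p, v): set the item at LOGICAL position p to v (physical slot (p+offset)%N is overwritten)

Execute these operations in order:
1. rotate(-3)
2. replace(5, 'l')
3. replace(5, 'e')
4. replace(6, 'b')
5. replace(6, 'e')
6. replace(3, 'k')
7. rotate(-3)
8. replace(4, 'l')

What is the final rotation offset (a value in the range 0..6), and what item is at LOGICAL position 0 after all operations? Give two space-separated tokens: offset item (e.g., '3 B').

After op 1 (rotate(-3)): offset=4, physical=[A,B,C,D,E,F,G], logical=[E,F,G,A,B,C,D]
After op 2 (replace(5, 'l')): offset=4, physical=[A,B,l,D,E,F,G], logical=[E,F,G,A,B,l,D]
After op 3 (replace(5, 'e')): offset=4, physical=[A,B,e,D,E,F,G], logical=[E,F,G,A,B,e,D]
After op 4 (replace(6, 'b')): offset=4, physical=[A,B,e,b,E,F,G], logical=[E,F,G,A,B,e,b]
After op 5 (replace(6, 'e')): offset=4, physical=[A,B,e,e,E,F,G], logical=[E,F,G,A,B,e,e]
After op 6 (replace(3, 'k')): offset=4, physical=[k,B,e,e,E,F,G], logical=[E,F,G,k,B,e,e]
After op 7 (rotate(-3)): offset=1, physical=[k,B,e,e,E,F,G], logical=[B,e,e,E,F,G,k]
After op 8 (replace(4, 'l')): offset=1, physical=[k,B,e,e,E,l,G], logical=[B,e,e,E,l,G,k]

Answer: 1 B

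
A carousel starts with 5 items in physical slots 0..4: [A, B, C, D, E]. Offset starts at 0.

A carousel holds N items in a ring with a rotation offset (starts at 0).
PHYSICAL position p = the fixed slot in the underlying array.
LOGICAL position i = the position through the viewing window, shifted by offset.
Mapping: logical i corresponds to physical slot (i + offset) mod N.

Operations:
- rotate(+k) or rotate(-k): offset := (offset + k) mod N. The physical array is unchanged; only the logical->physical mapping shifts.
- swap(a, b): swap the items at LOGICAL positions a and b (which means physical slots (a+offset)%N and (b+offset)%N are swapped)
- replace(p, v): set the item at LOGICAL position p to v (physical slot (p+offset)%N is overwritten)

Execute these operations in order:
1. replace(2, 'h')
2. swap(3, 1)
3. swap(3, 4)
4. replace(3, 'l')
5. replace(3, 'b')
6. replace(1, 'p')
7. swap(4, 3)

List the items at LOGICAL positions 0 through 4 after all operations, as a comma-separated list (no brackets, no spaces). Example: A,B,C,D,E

After op 1 (replace(2, 'h')): offset=0, physical=[A,B,h,D,E], logical=[A,B,h,D,E]
After op 2 (swap(3, 1)): offset=0, physical=[A,D,h,B,E], logical=[A,D,h,B,E]
After op 3 (swap(3, 4)): offset=0, physical=[A,D,h,E,B], logical=[A,D,h,E,B]
After op 4 (replace(3, 'l')): offset=0, physical=[A,D,h,l,B], logical=[A,D,h,l,B]
After op 5 (replace(3, 'b')): offset=0, physical=[A,D,h,b,B], logical=[A,D,h,b,B]
After op 6 (replace(1, 'p')): offset=0, physical=[A,p,h,b,B], logical=[A,p,h,b,B]
After op 7 (swap(4, 3)): offset=0, physical=[A,p,h,B,b], logical=[A,p,h,B,b]

Answer: A,p,h,B,b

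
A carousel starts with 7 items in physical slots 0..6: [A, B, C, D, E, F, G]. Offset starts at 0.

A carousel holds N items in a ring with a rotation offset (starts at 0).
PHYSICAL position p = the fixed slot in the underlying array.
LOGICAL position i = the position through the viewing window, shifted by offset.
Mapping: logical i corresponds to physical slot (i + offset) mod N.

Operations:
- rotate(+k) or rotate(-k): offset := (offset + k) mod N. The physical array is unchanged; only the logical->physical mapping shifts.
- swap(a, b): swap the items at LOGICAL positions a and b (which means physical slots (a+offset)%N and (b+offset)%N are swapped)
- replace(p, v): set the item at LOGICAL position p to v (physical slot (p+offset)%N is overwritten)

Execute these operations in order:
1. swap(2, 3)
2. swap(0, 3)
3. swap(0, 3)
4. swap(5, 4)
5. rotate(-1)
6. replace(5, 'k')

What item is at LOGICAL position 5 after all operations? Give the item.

After op 1 (swap(2, 3)): offset=0, physical=[A,B,D,C,E,F,G], logical=[A,B,D,C,E,F,G]
After op 2 (swap(0, 3)): offset=0, physical=[C,B,D,A,E,F,G], logical=[C,B,D,A,E,F,G]
After op 3 (swap(0, 3)): offset=0, physical=[A,B,D,C,E,F,G], logical=[A,B,D,C,E,F,G]
After op 4 (swap(5, 4)): offset=0, physical=[A,B,D,C,F,E,G], logical=[A,B,D,C,F,E,G]
After op 5 (rotate(-1)): offset=6, physical=[A,B,D,C,F,E,G], logical=[G,A,B,D,C,F,E]
After op 6 (replace(5, 'k')): offset=6, physical=[A,B,D,C,k,E,G], logical=[G,A,B,D,C,k,E]

Answer: k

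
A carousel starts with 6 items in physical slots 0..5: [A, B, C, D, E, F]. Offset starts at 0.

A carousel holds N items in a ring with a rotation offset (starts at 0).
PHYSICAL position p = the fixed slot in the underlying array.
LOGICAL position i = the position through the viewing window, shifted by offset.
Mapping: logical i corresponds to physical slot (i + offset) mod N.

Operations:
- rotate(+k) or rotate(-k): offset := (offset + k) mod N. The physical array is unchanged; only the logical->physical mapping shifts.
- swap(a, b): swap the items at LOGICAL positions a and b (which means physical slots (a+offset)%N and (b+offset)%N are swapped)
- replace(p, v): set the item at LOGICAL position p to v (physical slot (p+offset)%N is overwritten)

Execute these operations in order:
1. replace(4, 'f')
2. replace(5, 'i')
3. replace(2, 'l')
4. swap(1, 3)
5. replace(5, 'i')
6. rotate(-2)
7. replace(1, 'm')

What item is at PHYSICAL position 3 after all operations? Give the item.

After op 1 (replace(4, 'f')): offset=0, physical=[A,B,C,D,f,F], logical=[A,B,C,D,f,F]
After op 2 (replace(5, 'i')): offset=0, physical=[A,B,C,D,f,i], logical=[A,B,C,D,f,i]
After op 3 (replace(2, 'l')): offset=0, physical=[A,B,l,D,f,i], logical=[A,B,l,D,f,i]
After op 4 (swap(1, 3)): offset=0, physical=[A,D,l,B,f,i], logical=[A,D,l,B,f,i]
After op 5 (replace(5, 'i')): offset=0, physical=[A,D,l,B,f,i], logical=[A,D,l,B,f,i]
After op 6 (rotate(-2)): offset=4, physical=[A,D,l,B,f,i], logical=[f,i,A,D,l,B]
After op 7 (replace(1, 'm')): offset=4, physical=[A,D,l,B,f,m], logical=[f,m,A,D,l,B]

Answer: B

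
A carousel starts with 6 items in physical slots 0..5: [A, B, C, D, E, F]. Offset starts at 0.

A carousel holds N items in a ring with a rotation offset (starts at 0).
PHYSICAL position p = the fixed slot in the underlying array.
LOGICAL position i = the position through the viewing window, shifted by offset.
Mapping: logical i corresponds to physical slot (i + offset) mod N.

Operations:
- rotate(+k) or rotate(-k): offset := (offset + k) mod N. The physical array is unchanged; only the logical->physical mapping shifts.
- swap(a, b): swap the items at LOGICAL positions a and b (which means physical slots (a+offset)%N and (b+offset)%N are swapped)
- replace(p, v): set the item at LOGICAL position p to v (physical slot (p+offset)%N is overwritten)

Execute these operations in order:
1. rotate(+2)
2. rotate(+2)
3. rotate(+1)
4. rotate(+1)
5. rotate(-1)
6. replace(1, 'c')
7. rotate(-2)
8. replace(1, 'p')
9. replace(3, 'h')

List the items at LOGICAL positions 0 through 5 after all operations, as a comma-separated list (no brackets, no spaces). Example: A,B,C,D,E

After op 1 (rotate(+2)): offset=2, physical=[A,B,C,D,E,F], logical=[C,D,E,F,A,B]
After op 2 (rotate(+2)): offset=4, physical=[A,B,C,D,E,F], logical=[E,F,A,B,C,D]
After op 3 (rotate(+1)): offset=5, physical=[A,B,C,D,E,F], logical=[F,A,B,C,D,E]
After op 4 (rotate(+1)): offset=0, physical=[A,B,C,D,E,F], logical=[A,B,C,D,E,F]
After op 5 (rotate(-1)): offset=5, physical=[A,B,C,D,E,F], logical=[F,A,B,C,D,E]
After op 6 (replace(1, 'c')): offset=5, physical=[c,B,C,D,E,F], logical=[F,c,B,C,D,E]
After op 7 (rotate(-2)): offset=3, physical=[c,B,C,D,E,F], logical=[D,E,F,c,B,C]
After op 8 (replace(1, 'p')): offset=3, physical=[c,B,C,D,p,F], logical=[D,p,F,c,B,C]
After op 9 (replace(3, 'h')): offset=3, physical=[h,B,C,D,p,F], logical=[D,p,F,h,B,C]

Answer: D,p,F,h,B,C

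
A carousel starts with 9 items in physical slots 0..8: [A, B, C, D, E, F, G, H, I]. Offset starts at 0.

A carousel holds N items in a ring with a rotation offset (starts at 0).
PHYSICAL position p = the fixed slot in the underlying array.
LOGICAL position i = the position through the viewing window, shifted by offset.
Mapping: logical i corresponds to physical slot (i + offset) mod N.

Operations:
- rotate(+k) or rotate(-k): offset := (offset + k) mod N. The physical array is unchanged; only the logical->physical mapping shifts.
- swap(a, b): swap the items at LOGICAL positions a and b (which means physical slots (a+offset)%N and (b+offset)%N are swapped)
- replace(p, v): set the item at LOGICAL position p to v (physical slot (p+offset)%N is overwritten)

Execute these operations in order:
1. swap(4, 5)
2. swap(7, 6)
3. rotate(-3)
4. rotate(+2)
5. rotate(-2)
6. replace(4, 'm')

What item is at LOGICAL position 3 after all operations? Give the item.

Answer: A

Derivation:
After op 1 (swap(4, 5)): offset=0, physical=[A,B,C,D,F,E,G,H,I], logical=[A,B,C,D,F,E,G,H,I]
After op 2 (swap(7, 6)): offset=0, physical=[A,B,C,D,F,E,H,G,I], logical=[A,B,C,D,F,E,H,G,I]
After op 3 (rotate(-3)): offset=6, physical=[A,B,C,D,F,E,H,G,I], logical=[H,G,I,A,B,C,D,F,E]
After op 4 (rotate(+2)): offset=8, physical=[A,B,C,D,F,E,H,G,I], logical=[I,A,B,C,D,F,E,H,G]
After op 5 (rotate(-2)): offset=6, physical=[A,B,C,D,F,E,H,G,I], logical=[H,G,I,A,B,C,D,F,E]
After op 6 (replace(4, 'm')): offset=6, physical=[A,m,C,D,F,E,H,G,I], logical=[H,G,I,A,m,C,D,F,E]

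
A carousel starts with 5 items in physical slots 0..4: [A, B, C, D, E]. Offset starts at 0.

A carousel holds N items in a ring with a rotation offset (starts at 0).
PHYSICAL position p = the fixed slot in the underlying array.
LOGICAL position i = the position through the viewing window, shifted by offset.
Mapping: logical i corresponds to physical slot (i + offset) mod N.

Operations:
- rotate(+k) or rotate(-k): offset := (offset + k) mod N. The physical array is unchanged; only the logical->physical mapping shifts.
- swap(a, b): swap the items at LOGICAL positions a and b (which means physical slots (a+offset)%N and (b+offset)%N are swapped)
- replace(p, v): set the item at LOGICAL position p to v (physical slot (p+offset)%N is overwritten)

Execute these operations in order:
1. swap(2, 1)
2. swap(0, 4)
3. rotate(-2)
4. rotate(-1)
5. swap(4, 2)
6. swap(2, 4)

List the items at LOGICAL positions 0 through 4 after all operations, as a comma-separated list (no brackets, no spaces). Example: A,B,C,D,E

After op 1 (swap(2, 1)): offset=0, physical=[A,C,B,D,E], logical=[A,C,B,D,E]
After op 2 (swap(0, 4)): offset=0, physical=[E,C,B,D,A], logical=[E,C,B,D,A]
After op 3 (rotate(-2)): offset=3, physical=[E,C,B,D,A], logical=[D,A,E,C,B]
After op 4 (rotate(-1)): offset=2, physical=[E,C,B,D,A], logical=[B,D,A,E,C]
After op 5 (swap(4, 2)): offset=2, physical=[E,A,B,D,C], logical=[B,D,C,E,A]
After op 6 (swap(2, 4)): offset=2, physical=[E,C,B,D,A], logical=[B,D,A,E,C]

Answer: B,D,A,E,C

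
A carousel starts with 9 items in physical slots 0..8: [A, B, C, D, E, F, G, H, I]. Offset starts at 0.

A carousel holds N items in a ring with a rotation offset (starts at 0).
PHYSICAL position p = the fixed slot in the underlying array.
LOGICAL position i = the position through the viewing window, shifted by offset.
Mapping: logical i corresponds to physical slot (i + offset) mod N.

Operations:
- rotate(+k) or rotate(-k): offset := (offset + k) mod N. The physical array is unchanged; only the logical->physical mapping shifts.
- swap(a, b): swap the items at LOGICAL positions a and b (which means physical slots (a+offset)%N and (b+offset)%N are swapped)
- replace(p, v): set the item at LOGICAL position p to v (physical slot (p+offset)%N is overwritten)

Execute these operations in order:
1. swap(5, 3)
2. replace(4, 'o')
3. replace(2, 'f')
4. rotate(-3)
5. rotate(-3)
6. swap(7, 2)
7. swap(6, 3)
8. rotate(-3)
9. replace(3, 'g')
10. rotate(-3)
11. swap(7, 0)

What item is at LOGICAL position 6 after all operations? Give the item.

After op 1 (swap(5, 3)): offset=0, physical=[A,B,C,F,E,D,G,H,I], logical=[A,B,C,F,E,D,G,H,I]
After op 2 (replace(4, 'o')): offset=0, physical=[A,B,C,F,o,D,G,H,I], logical=[A,B,C,F,o,D,G,H,I]
After op 3 (replace(2, 'f')): offset=0, physical=[A,B,f,F,o,D,G,H,I], logical=[A,B,f,F,o,D,G,H,I]
After op 4 (rotate(-3)): offset=6, physical=[A,B,f,F,o,D,G,H,I], logical=[G,H,I,A,B,f,F,o,D]
After op 5 (rotate(-3)): offset=3, physical=[A,B,f,F,o,D,G,H,I], logical=[F,o,D,G,H,I,A,B,f]
After op 6 (swap(7, 2)): offset=3, physical=[A,D,f,F,o,B,G,H,I], logical=[F,o,B,G,H,I,A,D,f]
After op 7 (swap(6, 3)): offset=3, physical=[G,D,f,F,o,B,A,H,I], logical=[F,o,B,A,H,I,G,D,f]
After op 8 (rotate(-3)): offset=0, physical=[G,D,f,F,o,B,A,H,I], logical=[G,D,f,F,o,B,A,H,I]
After op 9 (replace(3, 'g')): offset=0, physical=[G,D,f,g,o,B,A,H,I], logical=[G,D,f,g,o,B,A,H,I]
After op 10 (rotate(-3)): offset=6, physical=[G,D,f,g,o,B,A,H,I], logical=[A,H,I,G,D,f,g,o,B]
After op 11 (swap(7, 0)): offset=6, physical=[G,D,f,g,A,B,o,H,I], logical=[o,H,I,G,D,f,g,A,B]

Answer: g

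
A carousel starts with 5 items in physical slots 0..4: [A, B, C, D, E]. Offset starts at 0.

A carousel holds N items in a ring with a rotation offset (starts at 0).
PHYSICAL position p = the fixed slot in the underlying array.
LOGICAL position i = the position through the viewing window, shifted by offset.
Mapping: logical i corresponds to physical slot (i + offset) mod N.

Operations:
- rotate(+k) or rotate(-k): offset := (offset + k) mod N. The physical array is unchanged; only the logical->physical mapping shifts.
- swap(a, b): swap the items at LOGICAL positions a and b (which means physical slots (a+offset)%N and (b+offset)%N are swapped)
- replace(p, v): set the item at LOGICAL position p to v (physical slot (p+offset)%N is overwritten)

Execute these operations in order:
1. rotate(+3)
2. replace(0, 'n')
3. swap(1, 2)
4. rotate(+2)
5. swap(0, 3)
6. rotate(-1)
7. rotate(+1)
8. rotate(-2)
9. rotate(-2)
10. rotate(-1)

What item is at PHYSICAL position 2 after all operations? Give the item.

Answer: C

Derivation:
After op 1 (rotate(+3)): offset=3, physical=[A,B,C,D,E], logical=[D,E,A,B,C]
After op 2 (replace(0, 'n')): offset=3, physical=[A,B,C,n,E], logical=[n,E,A,B,C]
After op 3 (swap(1, 2)): offset=3, physical=[E,B,C,n,A], logical=[n,A,E,B,C]
After op 4 (rotate(+2)): offset=0, physical=[E,B,C,n,A], logical=[E,B,C,n,A]
After op 5 (swap(0, 3)): offset=0, physical=[n,B,C,E,A], logical=[n,B,C,E,A]
After op 6 (rotate(-1)): offset=4, physical=[n,B,C,E,A], logical=[A,n,B,C,E]
After op 7 (rotate(+1)): offset=0, physical=[n,B,C,E,A], logical=[n,B,C,E,A]
After op 8 (rotate(-2)): offset=3, physical=[n,B,C,E,A], logical=[E,A,n,B,C]
After op 9 (rotate(-2)): offset=1, physical=[n,B,C,E,A], logical=[B,C,E,A,n]
After op 10 (rotate(-1)): offset=0, physical=[n,B,C,E,A], logical=[n,B,C,E,A]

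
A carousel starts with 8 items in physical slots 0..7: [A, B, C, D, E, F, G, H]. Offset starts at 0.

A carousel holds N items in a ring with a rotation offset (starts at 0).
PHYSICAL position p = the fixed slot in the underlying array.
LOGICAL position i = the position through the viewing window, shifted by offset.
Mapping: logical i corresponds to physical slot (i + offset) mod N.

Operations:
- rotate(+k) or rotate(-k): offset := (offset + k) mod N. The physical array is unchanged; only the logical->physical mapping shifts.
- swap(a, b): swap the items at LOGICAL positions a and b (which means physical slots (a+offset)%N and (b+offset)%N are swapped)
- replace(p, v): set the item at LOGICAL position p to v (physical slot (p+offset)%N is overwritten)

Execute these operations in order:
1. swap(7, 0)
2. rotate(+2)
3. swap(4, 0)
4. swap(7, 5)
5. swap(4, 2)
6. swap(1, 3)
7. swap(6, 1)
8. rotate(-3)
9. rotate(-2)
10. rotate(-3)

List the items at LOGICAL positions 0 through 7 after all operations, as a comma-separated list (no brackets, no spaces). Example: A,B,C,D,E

Answer: G,H,C,D,E,B,F,A

Derivation:
After op 1 (swap(7, 0)): offset=0, physical=[H,B,C,D,E,F,G,A], logical=[H,B,C,D,E,F,G,A]
After op 2 (rotate(+2)): offset=2, physical=[H,B,C,D,E,F,G,A], logical=[C,D,E,F,G,A,H,B]
After op 3 (swap(4, 0)): offset=2, physical=[H,B,G,D,E,F,C,A], logical=[G,D,E,F,C,A,H,B]
After op 4 (swap(7, 5)): offset=2, physical=[H,A,G,D,E,F,C,B], logical=[G,D,E,F,C,B,H,A]
After op 5 (swap(4, 2)): offset=2, physical=[H,A,G,D,C,F,E,B], logical=[G,D,C,F,E,B,H,A]
After op 6 (swap(1, 3)): offset=2, physical=[H,A,G,F,C,D,E,B], logical=[G,F,C,D,E,B,H,A]
After op 7 (swap(6, 1)): offset=2, physical=[F,A,G,H,C,D,E,B], logical=[G,H,C,D,E,B,F,A]
After op 8 (rotate(-3)): offset=7, physical=[F,A,G,H,C,D,E,B], logical=[B,F,A,G,H,C,D,E]
After op 9 (rotate(-2)): offset=5, physical=[F,A,G,H,C,D,E,B], logical=[D,E,B,F,A,G,H,C]
After op 10 (rotate(-3)): offset=2, physical=[F,A,G,H,C,D,E,B], logical=[G,H,C,D,E,B,F,A]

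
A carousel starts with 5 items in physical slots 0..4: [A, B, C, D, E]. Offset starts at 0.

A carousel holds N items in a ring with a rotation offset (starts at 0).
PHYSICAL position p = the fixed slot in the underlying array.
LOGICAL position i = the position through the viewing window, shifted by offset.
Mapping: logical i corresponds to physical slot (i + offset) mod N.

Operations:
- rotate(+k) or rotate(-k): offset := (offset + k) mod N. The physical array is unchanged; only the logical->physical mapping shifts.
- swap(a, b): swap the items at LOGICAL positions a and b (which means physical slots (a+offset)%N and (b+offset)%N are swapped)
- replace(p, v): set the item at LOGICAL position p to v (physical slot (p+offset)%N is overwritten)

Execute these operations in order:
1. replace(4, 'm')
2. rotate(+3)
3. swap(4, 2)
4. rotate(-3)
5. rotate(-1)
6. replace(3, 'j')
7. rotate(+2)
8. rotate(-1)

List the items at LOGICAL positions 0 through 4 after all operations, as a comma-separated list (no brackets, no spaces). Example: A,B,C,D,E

Answer: C,B,j,D,m

Derivation:
After op 1 (replace(4, 'm')): offset=0, physical=[A,B,C,D,m], logical=[A,B,C,D,m]
After op 2 (rotate(+3)): offset=3, physical=[A,B,C,D,m], logical=[D,m,A,B,C]
After op 3 (swap(4, 2)): offset=3, physical=[C,B,A,D,m], logical=[D,m,C,B,A]
After op 4 (rotate(-3)): offset=0, physical=[C,B,A,D,m], logical=[C,B,A,D,m]
After op 5 (rotate(-1)): offset=4, physical=[C,B,A,D,m], logical=[m,C,B,A,D]
After op 6 (replace(3, 'j')): offset=4, physical=[C,B,j,D,m], logical=[m,C,B,j,D]
After op 7 (rotate(+2)): offset=1, physical=[C,B,j,D,m], logical=[B,j,D,m,C]
After op 8 (rotate(-1)): offset=0, physical=[C,B,j,D,m], logical=[C,B,j,D,m]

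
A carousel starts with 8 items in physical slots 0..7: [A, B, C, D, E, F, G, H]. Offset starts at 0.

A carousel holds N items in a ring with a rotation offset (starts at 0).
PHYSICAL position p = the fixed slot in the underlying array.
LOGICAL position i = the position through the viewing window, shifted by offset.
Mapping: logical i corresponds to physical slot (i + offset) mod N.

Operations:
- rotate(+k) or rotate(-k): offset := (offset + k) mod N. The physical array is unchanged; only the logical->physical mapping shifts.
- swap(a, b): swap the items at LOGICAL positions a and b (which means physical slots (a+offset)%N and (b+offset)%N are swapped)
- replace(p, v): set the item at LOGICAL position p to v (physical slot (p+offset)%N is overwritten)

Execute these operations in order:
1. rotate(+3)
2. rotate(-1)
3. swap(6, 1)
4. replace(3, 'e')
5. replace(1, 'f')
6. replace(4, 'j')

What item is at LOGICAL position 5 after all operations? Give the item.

After op 1 (rotate(+3)): offset=3, physical=[A,B,C,D,E,F,G,H], logical=[D,E,F,G,H,A,B,C]
After op 2 (rotate(-1)): offset=2, physical=[A,B,C,D,E,F,G,H], logical=[C,D,E,F,G,H,A,B]
After op 3 (swap(6, 1)): offset=2, physical=[D,B,C,A,E,F,G,H], logical=[C,A,E,F,G,H,D,B]
After op 4 (replace(3, 'e')): offset=2, physical=[D,B,C,A,E,e,G,H], logical=[C,A,E,e,G,H,D,B]
After op 5 (replace(1, 'f')): offset=2, physical=[D,B,C,f,E,e,G,H], logical=[C,f,E,e,G,H,D,B]
After op 6 (replace(4, 'j')): offset=2, physical=[D,B,C,f,E,e,j,H], logical=[C,f,E,e,j,H,D,B]

Answer: H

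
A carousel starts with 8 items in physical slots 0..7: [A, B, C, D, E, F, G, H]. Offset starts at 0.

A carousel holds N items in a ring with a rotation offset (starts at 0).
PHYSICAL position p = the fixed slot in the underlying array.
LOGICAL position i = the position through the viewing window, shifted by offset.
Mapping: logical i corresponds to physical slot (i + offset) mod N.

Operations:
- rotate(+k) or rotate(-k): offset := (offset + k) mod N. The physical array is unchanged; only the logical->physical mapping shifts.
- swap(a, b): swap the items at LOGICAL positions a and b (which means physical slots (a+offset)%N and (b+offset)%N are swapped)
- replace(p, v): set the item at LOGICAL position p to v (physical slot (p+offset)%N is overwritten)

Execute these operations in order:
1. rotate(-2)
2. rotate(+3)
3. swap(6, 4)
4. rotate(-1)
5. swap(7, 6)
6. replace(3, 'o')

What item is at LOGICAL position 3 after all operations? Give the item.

Answer: o

Derivation:
After op 1 (rotate(-2)): offset=6, physical=[A,B,C,D,E,F,G,H], logical=[G,H,A,B,C,D,E,F]
After op 2 (rotate(+3)): offset=1, physical=[A,B,C,D,E,F,G,H], logical=[B,C,D,E,F,G,H,A]
After op 3 (swap(6, 4)): offset=1, physical=[A,B,C,D,E,H,G,F], logical=[B,C,D,E,H,G,F,A]
After op 4 (rotate(-1)): offset=0, physical=[A,B,C,D,E,H,G,F], logical=[A,B,C,D,E,H,G,F]
After op 5 (swap(7, 6)): offset=0, physical=[A,B,C,D,E,H,F,G], logical=[A,B,C,D,E,H,F,G]
After op 6 (replace(3, 'o')): offset=0, physical=[A,B,C,o,E,H,F,G], logical=[A,B,C,o,E,H,F,G]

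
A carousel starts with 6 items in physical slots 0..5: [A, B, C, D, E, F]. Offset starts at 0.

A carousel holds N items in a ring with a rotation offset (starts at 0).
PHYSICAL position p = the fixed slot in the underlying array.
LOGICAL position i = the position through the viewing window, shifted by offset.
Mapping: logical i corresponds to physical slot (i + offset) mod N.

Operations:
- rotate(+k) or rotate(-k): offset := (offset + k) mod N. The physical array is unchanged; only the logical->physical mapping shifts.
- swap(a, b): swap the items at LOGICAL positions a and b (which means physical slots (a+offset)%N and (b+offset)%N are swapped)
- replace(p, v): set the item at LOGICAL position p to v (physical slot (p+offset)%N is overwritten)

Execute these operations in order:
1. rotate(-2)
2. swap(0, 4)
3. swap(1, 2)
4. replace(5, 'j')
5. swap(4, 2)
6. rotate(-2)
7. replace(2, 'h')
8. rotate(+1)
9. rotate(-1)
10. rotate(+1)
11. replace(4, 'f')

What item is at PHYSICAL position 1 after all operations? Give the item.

After op 1 (rotate(-2)): offset=4, physical=[A,B,C,D,E,F], logical=[E,F,A,B,C,D]
After op 2 (swap(0, 4)): offset=4, physical=[A,B,E,D,C,F], logical=[C,F,A,B,E,D]
After op 3 (swap(1, 2)): offset=4, physical=[F,B,E,D,C,A], logical=[C,A,F,B,E,D]
After op 4 (replace(5, 'j')): offset=4, physical=[F,B,E,j,C,A], logical=[C,A,F,B,E,j]
After op 5 (swap(4, 2)): offset=4, physical=[E,B,F,j,C,A], logical=[C,A,E,B,F,j]
After op 6 (rotate(-2)): offset=2, physical=[E,B,F,j,C,A], logical=[F,j,C,A,E,B]
After op 7 (replace(2, 'h')): offset=2, physical=[E,B,F,j,h,A], logical=[F,j,h,A,E,B]
After op 8 (rotate(+1)): offset=3, physical=[E,B,F,j,h,A], logical=[j,h,A,E,B,F]
After op 9 (rotate(-1)): offset=2, physical=[E,B,F,j,h,A], logical=[F,j,h,A,E,B]
After op 10 (rotate(+1)): offset=3, physical=[E,B,F,j,h,A], logical=[j,h,A,E,B,F]
After op 11 (replace(4, 'f')): offset=3, physical=[E,f,F,j,h,A], logical=[j,h,A,E,f,F]

Answer: f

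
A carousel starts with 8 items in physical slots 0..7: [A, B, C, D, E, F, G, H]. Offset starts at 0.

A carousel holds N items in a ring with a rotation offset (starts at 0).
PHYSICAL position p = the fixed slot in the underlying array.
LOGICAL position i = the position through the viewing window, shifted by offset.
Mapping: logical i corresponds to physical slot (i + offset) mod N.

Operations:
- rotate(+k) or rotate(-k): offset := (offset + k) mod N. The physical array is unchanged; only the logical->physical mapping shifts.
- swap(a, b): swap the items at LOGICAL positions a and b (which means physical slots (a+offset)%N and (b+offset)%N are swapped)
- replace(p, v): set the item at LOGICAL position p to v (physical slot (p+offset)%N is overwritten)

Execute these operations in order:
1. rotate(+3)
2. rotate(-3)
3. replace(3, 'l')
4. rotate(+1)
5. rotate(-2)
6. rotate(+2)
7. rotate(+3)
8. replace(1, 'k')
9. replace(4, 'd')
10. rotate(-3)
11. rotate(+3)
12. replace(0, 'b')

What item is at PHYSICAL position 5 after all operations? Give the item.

Answer: k

Derivation:
After op 1 (rotate(+3)): offset=3, physical=[A,B,C,D,E,F,G,H], logical=[D,E,F,G,H,A,B,C]
After op 2 (rotate(-3)): offset=0, physical=[A,B,C,D,E,F,G,H], logical=[A,B,C,D,E,F,G,H]
After op 3 (replace(3, 'l')): offset=0, physical=[A,B,C,l,E,F,G,H], logical=[A,B,C,l,E,F,G,H]
After op 4 (rotate(+1)): offset=1, physical=[A,B,C,l,E,F,G,H], logical=[B,C,l,E,F,G,H,A]
After op 5 (rotate(-2)): offset=7, physical=[A,B,C,l,E,F,G,H], logical=[H,A,B,C,l,E,F,G]
After op 6 (rotate(+2)): offset=1, physical=[A,B,C,l,E,F,G,H], logical=[B,C,l,E,F,G,H,A]
After op 7 (rotate(+3)): offset=4, physical=[A,B,C,l,E,F,G,H], logical=[E,F,G,H,A,B,C,l]
After op 8 (replace(1, 'k')): offset=4, physical=[A,B,C,l,E,k,G,H], logical=[E,k,G,H,A,B,C,l]
After op 9 (replace(4, 'd')): offset=4, physical=[d,B,C,l,E,k,G,H], logical=[E,k,G,H,d,B,C,l]
After op 10 (rotate(-3)): offset=1, physical=[d,B,C,l,E,k,G,H], logical=[B,C,l,E,k,G,H,d]
After op 11 (rotate(+3)): offset=4, physical=[d,B,C,l,E,k,G,H], logical=[E,k,G,H,d,B,C,l]
After op 12 (replace(0, 'b')): offset=4, physical=[d,B,C,l,b,k,G,H], logical=[b,k,G,H,d,B,C,l]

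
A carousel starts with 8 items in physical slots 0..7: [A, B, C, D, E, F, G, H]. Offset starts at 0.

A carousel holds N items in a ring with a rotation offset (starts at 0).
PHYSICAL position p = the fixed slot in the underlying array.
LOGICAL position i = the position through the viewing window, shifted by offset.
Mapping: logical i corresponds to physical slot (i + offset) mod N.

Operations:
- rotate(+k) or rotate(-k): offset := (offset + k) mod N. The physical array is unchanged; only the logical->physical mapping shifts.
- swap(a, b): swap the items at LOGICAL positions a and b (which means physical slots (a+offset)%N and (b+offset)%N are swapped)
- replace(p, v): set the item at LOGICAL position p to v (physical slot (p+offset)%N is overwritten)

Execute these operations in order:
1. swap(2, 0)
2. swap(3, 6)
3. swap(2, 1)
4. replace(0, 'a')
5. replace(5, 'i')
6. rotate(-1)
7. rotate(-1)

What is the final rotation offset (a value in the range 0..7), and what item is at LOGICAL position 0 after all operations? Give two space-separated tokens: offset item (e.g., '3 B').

Answer: 6 D

Derivation:
After op 1 (swap(2, 0)): offset=0, physical=[C,B,A,D,E,F,G,H], logical=[C,B,A,D,E,F,G,H]
After op 2 (swap(3, 6)): offset=0, physical=[C,B,A,G,E,F,D,H], logical=[C,B,A,G,E,F,D,H]
After op 3 (swap(2, 1)): offset=0, physical=[C,A,B,G,E,F,D,H], logical=[C,A,B,G,E,F,D,H]
After op 4 (replace(0, 'a')): offset=0, physical=[a,A,B,G,E,F,D,H], logical=[a,A,B,G,E,F,D,H]
After op 5 (replace(5, 'i')): offset=0, physical=[a,A,B,G,E,i,D,H], logical=[a,A,B,G,E,i,D,H]
After op 6 (rotate(-1)): offset=7, physical=[a,A,B,G,E,i,D,H], logical=[H,a,A,B,G,E,i,D]
After op 7 (rotate(-1)): offset=6, physical=[a,A,B,G,E,i,D,H], logical=[D,H,a,A,B,G,E,i]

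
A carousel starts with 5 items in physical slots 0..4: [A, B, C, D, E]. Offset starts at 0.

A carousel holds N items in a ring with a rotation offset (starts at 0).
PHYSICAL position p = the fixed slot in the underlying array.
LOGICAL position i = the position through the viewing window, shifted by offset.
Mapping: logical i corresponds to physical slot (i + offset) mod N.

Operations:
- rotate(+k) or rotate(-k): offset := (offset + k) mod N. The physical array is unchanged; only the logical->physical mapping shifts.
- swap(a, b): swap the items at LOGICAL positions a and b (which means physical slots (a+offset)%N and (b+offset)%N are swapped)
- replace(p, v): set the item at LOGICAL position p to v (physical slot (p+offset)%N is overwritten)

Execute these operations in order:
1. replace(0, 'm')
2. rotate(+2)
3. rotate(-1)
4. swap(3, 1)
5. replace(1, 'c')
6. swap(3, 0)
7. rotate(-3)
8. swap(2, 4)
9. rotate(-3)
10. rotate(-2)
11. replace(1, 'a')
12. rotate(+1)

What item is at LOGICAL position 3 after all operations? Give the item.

After op 1 (replace(0, 'm')): offset=0, physical=[m,B,C,D,E], logical=[m,B,C,D,E]
After op 2 (rotate(+2)): offset=2, physical=[m,B,C,D,E], logical=[C,D,E,m,B]
After op 3 (rotate(-1)): offset=1, physical=[m,B,C,D,E], logical=[B,C,D,E,m]
After op 4 (swap(3, 1)): offset=1, physical=[m,B,E,D,C], logical=[B,E,D,C,m]
After op 5 (replace(1, 'c')): offset=1, physical=[m,B,c,D,C], logical=[B,c,D,C,m]
After op 6 (swap(3, 0)): offset=1, physical=[m,C,c,D,B], logical=[C,c,D,B,m]
After op 7 (rotate(-3)): offset=3, physical=[m,C,c,D,B], logical=[D,B,m,C,c]
After op 8 (swap(2, 4)): offset=3, physical=[c,C,m,D,B], logical=[D,B,c,C,m]
After op 9 (rotate(-3)): offset=0, physical=[c,C,m,D,B], logical=[c,C,m,D,B]
After op 10 (rotate(-2)): offset=3, physical=[c,C,m,D,B], logical=[D,B,c,C,m]
After op 11 (replace(1, 'a')): offset=3, physical=[c,C,m,D,a], logical=[D,a,c,C,m]
After op 12 (rotate(+1)): offset=4, physical=[c,C,m,D,a], logical=[a,c,C,m,D]

Answer: m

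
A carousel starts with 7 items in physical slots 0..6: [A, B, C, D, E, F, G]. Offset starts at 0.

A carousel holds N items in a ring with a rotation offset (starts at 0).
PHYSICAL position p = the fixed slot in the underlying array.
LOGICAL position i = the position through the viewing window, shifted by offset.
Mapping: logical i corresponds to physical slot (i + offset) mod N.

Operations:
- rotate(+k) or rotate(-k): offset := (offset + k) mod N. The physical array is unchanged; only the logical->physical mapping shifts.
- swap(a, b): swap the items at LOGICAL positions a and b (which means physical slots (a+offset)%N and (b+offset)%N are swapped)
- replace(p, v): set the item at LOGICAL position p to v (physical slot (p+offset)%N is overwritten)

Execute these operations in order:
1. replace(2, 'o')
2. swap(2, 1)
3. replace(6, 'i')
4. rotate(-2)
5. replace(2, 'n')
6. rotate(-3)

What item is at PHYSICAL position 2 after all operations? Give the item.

After op 1 (replace(2, 'o')): offset=0, physical=[A,B,o,D,E,F,G], logical=[A,B,o,D,E,F,G]
After op 2 (swap(2, 1)): offset=0, physical=[A,o,B,D,E,F,G], logical=[A,o,B,D,E,F,G]
After op 3 (replace(6, 'i')): offset=0, physical=[A,o,B,D,E,F,i], logical=[A,o,B,D,E,F,i]
After op 4 (rotate(-2)): offset=5, physical=[A,o,B,D,E,F,i], logical=[F,i,A,o,B,D,E]
After op 5 (replace(2, 'n')): offset=5, physical=[n,o,B,D,E,F,i], logical=[F,i,n,o,B,D,E]
After op 6 (rotate(-3)): offset=2, physical=[n,o,B,D,E,F,i], logical=[B,D,E,F,i,n,o]

Answer: B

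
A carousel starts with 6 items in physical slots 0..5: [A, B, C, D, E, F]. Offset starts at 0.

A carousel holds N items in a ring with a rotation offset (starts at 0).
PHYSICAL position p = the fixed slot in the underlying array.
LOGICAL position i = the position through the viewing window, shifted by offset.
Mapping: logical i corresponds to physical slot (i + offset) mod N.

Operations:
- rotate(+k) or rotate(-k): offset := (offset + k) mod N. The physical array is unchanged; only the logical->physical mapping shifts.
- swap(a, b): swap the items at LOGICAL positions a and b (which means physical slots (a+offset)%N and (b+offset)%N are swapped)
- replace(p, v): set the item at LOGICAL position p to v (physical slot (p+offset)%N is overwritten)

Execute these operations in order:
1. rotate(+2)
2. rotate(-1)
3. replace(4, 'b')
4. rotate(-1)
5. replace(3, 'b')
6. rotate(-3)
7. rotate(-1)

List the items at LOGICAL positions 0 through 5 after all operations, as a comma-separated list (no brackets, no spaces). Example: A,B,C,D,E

Answer: C,b,E,b,A,B

Derivation:
After op 1 (rotate(+2)): offset=2, physical=[A,B,C,D,E,F], logical=[C,D,E,F,A,B]
After op 2 (rotate(-1)): offset=1, physical=[A,B,C,D,E,F], logical=[B,C,D,E,F,A]
After op 3 (replace(4, 'b')): offset=1, physical=[A,B,C,D,E,b], logical=[B,C,D,E,b,A]
After op 4 (rotate(-1)): offset=0, physical=[A,B,C,D,E,b], logical=[A,B,C,D,E,b]
After op 5 (replace(3, 'b')): offset=0, physical=[A,B,C,b,E,b], logical=[A,B,C,b,E,b]
After op 6 (rotate(-3)): offset=3, physical=[A,B,C,b,E,b], logical=[b,E,b,A,B,C]
After op 7 (rotate(-1)): offset=2, physical=[A,B,C,b,E,b], logical=[C,b,E,b,A,B]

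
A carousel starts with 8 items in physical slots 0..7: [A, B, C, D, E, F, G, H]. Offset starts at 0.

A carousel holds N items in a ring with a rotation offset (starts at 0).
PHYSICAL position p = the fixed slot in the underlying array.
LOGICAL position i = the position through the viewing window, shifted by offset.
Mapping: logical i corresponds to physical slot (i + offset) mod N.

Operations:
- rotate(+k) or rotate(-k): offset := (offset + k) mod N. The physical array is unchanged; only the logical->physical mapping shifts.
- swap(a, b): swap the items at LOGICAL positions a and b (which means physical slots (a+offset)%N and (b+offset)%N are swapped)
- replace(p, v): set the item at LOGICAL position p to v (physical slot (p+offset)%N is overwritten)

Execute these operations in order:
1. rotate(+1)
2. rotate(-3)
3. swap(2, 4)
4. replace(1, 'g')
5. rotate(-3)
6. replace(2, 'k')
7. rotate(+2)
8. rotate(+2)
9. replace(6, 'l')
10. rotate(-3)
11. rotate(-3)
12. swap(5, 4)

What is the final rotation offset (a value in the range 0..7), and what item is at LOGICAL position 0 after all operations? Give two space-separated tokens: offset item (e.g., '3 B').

Answer: 1 B

Derivation:
After op 1 (rotate(+1)): offset=1, physical=[A,B,C,D,E,F,G,H], logical=[B,C,D,E,F,G,H,A]
After op 2 (rotate(-3)): offset=6, physical=[A,B,C,D,E,F,G,H], logical=[G,H,A,B,C,D,E,F]
After op 3 (swap(2, 4)): offset=6, physical=[C,B,A,D,E,F,G,H], logical=[G,H,C,B,A,D,E,F]
After op 4 (replace(1, 'g')): offset=6, physical=[C,B,A,D,E,F,G,g], logical=[G,g,C,B,A,D,E,F]
After op 5 (rotate(-3)): offset=3, physical=[C,B,A,D,E,F,G,g], logical=[D,E,F,G,g,C,B,A]
After op 6 (replace(2, 'k')): offset=3, physical=[C,B,A,D,E,k,G,g], logical=[D,E,k,G,g,C,B,A]
After op 7 (rotate(+2)): offset=5, physical=[C,B,A,D,E,k,G,g], logical=[k,G,g,C,B,A,D,E]
After op 8 (rotate(+2)): offset=7, physical=[C,B,A,D,E,k,G,g], logical=[g,C,B,A,D,E,k,G]
After op 9 (replace(6, 'l')): offset=7, physical=[C,B,A,D,E,l,G,g], logical=[g,C,B,A,D,E,l,G]
After op 10 (rotate(-3)): offset=4, physical=[C,B,A,D,E,l,G,g], logical=[E,l,G,g,C,B,A,D]
After op 11 (rotate(-3)): offset=1, physical=[C,B,A,D,E,l,G,g], logical=[B,A,D,E,l,G,g,C]
After op 12 (swap(5, 4)): offset=1, physical=[C,B,A,D,E,G,l,g], logical=[B,A,D,E,G,l,g,C]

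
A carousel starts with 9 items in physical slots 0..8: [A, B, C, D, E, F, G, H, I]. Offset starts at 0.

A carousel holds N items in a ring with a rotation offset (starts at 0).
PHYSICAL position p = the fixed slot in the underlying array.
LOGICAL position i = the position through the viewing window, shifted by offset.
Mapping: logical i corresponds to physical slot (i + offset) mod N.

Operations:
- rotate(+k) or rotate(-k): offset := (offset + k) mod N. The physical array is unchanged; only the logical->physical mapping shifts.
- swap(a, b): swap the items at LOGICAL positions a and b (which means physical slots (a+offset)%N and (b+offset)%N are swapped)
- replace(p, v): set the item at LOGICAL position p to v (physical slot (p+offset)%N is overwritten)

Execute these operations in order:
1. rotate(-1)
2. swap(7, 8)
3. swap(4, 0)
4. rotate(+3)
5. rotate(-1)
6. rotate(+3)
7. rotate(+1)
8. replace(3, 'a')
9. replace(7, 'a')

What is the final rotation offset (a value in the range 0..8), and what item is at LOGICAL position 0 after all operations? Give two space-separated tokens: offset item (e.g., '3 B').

Answer: 5 F

Derivation:
After op 1 (rotate(-1)): offset=8, physical=[A,B,C,D,E,F,G,H,I], logical=[I,A,B,C,D,E,F,G,H]
After op 2 (swap(7, 8)): offset=8, physical=[A,B,C,D,E,F,H,G,I], logical=[I,A,B,C,D,E,F,H,G]
After op 3 (swap(4, 0)): offset=8, physical=[A,B,C,I,E,F,H,G,D], logical=[D,A,B,C,I,E,F,H,G]
After op 4 (rotate(+3)): offset=2, physical=[A,B,C,I,E,F,H,G,D], logical=[C,I,E,F,H,G,D,A,B]
After op 5 (rotate(-1)): offset=1, physical=[A,B,C,I,E,F,H,G,D], logical=[B,C,I,E,F,H,G,D,A]
After op 6 (rotate(+3)): offset=4, physical=[A,B,C,I,E,F,H,G,D], logical=[E,F,H,G,D,A,B,C,I]
After op 7 (rotate(+1)): offset=5, physical=[A,B,C,I,E,F,H,G,D], logical=[F,H,G,D,A,B,C,I,E]
After op 8 (replace(3, 'a')): offset=5, physical=[A,B,C,I,E,F,H,G,a], logical=[F,H,G,a,A,B,C,I,E]
After op 9 (replace(7, 'a')): offset=5, physical=[A,B,C,a,E,F,H,G,a], logical=[F,H,G,a,A,B,C,a,E]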